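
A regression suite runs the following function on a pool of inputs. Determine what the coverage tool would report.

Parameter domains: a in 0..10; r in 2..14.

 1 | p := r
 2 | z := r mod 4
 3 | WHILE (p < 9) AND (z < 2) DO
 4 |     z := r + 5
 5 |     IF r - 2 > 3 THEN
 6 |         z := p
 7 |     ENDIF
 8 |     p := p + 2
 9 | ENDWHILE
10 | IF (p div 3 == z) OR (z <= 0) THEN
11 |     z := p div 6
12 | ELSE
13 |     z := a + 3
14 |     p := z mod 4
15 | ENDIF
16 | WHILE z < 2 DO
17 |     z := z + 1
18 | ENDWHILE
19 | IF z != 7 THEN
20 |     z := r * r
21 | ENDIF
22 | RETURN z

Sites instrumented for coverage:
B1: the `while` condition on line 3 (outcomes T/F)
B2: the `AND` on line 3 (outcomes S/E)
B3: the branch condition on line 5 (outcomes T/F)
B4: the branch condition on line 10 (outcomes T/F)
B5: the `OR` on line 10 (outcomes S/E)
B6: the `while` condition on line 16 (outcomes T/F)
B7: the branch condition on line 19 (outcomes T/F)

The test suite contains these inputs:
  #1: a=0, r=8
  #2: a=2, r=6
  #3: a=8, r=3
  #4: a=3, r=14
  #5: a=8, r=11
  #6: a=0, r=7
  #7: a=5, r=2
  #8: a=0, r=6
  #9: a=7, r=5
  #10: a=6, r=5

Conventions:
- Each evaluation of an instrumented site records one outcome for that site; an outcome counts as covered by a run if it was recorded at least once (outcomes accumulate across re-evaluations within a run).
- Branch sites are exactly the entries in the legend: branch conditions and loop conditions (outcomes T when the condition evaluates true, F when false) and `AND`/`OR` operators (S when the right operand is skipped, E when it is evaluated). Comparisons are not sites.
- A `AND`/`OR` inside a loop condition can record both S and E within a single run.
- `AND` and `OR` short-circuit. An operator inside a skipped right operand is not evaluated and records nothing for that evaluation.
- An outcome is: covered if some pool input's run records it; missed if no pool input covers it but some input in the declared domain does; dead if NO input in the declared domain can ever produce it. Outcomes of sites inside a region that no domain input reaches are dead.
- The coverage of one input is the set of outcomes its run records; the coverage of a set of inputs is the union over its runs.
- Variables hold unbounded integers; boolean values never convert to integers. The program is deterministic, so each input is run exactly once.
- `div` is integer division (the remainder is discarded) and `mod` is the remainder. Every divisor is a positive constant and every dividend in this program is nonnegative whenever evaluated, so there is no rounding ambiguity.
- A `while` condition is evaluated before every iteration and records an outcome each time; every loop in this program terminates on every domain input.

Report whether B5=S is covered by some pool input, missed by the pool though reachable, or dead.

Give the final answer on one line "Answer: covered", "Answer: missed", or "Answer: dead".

B5=S is recorded by pool input(s) 2, 5, 8 -> covered

Answer: covered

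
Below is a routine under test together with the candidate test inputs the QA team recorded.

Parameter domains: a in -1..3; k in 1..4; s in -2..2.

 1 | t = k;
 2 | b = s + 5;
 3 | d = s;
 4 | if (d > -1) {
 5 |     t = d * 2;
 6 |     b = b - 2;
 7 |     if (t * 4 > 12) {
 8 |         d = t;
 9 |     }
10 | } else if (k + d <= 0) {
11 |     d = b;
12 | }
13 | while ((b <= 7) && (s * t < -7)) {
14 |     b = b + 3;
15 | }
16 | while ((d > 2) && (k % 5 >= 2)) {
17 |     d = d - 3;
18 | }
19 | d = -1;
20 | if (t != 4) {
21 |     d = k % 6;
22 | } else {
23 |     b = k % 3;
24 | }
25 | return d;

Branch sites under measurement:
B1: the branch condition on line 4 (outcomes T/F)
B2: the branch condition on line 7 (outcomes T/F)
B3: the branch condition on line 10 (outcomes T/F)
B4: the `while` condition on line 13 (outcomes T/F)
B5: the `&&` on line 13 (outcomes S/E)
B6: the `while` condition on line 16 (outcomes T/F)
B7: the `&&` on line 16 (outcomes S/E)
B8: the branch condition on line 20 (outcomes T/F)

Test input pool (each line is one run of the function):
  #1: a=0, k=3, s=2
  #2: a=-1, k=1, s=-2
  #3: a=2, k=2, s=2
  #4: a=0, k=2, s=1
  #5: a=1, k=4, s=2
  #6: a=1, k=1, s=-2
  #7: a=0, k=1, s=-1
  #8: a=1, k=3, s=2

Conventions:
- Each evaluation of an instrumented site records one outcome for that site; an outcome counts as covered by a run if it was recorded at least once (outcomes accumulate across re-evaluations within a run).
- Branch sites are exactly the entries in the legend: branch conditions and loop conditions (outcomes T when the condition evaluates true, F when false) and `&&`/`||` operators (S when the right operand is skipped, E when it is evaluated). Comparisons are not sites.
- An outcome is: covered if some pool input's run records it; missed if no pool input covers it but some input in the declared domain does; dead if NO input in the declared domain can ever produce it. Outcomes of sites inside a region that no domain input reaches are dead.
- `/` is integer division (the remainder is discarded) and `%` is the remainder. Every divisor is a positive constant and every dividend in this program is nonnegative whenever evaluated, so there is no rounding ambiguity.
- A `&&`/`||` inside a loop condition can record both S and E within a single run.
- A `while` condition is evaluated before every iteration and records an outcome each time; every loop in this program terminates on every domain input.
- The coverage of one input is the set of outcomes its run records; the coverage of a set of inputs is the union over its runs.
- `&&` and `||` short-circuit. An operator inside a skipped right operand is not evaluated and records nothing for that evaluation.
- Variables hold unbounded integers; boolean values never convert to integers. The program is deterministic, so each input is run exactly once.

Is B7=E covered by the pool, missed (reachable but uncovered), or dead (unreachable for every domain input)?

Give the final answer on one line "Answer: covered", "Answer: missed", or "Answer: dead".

B7=E is recorded by pool input(s) 1, 2, 3, 5, 6, 7, 8 -> covered

Answer: covered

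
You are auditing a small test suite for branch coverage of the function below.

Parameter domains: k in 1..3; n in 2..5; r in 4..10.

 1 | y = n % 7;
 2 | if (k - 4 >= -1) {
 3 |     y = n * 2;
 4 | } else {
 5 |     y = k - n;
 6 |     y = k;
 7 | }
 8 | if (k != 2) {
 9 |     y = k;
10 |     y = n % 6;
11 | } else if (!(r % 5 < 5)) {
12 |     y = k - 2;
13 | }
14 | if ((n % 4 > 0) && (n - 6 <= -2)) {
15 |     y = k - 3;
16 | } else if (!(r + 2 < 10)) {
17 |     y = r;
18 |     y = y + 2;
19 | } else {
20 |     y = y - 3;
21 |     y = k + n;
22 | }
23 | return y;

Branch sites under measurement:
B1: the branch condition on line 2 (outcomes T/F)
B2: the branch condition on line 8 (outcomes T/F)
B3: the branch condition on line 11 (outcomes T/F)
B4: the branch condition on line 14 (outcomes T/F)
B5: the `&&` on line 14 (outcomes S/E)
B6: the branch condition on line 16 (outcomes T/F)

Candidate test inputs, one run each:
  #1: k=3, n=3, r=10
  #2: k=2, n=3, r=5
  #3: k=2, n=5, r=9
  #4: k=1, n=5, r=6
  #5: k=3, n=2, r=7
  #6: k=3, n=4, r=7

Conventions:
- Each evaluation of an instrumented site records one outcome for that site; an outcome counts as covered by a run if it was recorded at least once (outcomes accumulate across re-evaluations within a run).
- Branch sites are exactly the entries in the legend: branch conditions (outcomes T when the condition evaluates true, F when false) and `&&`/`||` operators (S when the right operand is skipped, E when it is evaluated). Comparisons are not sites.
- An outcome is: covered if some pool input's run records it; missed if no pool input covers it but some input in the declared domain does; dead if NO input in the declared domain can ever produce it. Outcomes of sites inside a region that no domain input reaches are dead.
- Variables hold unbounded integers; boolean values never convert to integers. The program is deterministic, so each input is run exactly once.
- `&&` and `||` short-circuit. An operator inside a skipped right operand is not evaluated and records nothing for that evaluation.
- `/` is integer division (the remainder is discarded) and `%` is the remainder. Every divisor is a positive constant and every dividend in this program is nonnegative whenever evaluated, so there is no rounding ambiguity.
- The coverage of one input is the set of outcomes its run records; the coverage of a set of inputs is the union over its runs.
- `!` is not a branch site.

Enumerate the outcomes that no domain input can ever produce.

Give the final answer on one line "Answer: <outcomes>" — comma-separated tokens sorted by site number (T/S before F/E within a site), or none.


sweeping the full domain (84 inputs) for each outcome:
  B3=T: no domain input ever produces it -> dead
  reachable outcomes have witnesses, e.g. B1=T (e.g. k=3, n=2, r=4), B1=F (e.g. k=1, n=2, r=4), B2=T (e.g. k=1, n=2, r=4), B2=F (e.g. k=2, n=2, r=4)
Answer: B3=T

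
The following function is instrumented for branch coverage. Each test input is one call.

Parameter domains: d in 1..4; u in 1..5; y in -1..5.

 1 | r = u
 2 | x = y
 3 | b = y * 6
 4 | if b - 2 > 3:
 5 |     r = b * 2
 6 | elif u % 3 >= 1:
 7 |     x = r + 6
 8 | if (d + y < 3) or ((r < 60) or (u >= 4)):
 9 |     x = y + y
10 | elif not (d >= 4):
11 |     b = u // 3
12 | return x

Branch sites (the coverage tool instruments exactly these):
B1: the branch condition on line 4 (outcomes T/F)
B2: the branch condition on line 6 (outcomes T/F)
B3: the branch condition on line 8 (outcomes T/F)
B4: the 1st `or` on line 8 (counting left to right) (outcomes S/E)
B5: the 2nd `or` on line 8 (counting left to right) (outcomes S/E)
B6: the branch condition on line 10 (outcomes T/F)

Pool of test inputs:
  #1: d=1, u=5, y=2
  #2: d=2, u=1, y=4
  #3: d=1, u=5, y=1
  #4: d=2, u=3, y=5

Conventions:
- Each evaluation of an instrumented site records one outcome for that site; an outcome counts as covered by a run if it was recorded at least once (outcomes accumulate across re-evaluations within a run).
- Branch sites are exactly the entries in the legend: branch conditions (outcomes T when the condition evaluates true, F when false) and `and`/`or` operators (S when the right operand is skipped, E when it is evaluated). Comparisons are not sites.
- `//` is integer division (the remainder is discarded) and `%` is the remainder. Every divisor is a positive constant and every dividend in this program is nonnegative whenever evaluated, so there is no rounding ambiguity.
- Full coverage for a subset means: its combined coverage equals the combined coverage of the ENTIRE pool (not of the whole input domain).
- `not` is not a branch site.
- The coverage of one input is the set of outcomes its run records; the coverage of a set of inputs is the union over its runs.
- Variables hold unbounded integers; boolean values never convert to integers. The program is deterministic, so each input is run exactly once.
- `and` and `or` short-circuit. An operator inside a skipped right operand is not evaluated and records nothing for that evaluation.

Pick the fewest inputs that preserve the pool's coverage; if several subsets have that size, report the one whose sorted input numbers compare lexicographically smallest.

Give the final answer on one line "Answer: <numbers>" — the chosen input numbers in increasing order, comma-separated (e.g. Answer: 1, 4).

test 1 (d=1, u=5, y=2) hits B1=T, B3=T, B4=E, B5=S
test 2 (d=2, u=1, y=4) hits B1=T, B3=T, B4=E, B5=S
test 3 (d=1, u=5, y=1) hits B1=T, B3=T, B4=S
test 4 (d=2, u=3, y=5) hits B1=T, B3=F, B4=E, B5=E, B6=T
pool-wide coverage (8 outcomes): B1=T, B3=T, B3=F, B4=S, B4=E, B5=S, B5=E, B6=T
size 1 is not enough: best union over all size-1 subsets is 5/8
size 2 is not enough: best union over all size-2 subsets is 7/8
at size 3, {1, 3, 4} reaches all 8 outcomes; every lexicographically earlier size-3 subset fails

Answer: 1, 3, 4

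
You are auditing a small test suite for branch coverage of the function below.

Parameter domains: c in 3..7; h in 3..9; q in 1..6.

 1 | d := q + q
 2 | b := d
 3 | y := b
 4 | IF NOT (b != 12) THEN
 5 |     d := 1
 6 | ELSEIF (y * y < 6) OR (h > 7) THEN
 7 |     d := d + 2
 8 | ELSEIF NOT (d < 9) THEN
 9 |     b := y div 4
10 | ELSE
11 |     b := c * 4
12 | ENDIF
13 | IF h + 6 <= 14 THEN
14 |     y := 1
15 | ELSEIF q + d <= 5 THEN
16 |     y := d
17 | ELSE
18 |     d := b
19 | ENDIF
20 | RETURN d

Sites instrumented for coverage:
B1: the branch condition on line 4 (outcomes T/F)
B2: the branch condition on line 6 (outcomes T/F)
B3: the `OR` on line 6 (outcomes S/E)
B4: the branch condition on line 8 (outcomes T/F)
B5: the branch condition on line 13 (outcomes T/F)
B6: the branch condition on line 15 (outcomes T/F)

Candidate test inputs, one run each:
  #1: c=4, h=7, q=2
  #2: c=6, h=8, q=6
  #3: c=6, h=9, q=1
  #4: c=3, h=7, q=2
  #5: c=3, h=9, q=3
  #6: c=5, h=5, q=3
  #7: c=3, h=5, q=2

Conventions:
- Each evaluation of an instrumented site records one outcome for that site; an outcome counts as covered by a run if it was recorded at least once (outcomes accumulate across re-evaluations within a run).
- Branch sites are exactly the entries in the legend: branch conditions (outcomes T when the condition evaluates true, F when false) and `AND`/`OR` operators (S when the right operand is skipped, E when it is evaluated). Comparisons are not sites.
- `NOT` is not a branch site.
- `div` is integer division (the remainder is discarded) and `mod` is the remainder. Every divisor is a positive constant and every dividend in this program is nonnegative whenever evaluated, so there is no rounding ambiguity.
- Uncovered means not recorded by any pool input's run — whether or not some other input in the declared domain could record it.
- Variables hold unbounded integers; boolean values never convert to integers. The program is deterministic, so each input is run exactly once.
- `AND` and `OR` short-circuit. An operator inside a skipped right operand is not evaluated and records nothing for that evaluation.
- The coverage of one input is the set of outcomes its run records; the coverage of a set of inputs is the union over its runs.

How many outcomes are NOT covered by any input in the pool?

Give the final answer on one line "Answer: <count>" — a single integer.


test 1 (c=4, h=7, q=2) fires B1->F, B3->E, B2->F, B4->F, B5->T; hits B1=F, B2=F, B3=E, B4=F, B5=T
test 2 (c=6, h=8, q=6) fires B1->T, B5->T; hits B1=T, B5=T
test 3 (c=6, h=9, q=1) fires B1->F, B3->S, B2->T, B5->F, B6->T; hits B1=F, B2=T, B3=S, B5=F, B6=T
test 4 (c=3, h=7, q=2) fires B1->F, B3->E, B2->F, B4->F, B5->T; hits B1=F, B2=F, B3=E, B4=F, B5=T
test 5 (c=3, h=9, q=3) fires B1->F, B3->E, B2->T, B5->F, B6->F; hits B1=F, B2=T, B3=E, B5=F, B6=F
test 6 (c=5, h=5, q=3) fires B1->F, B3->E, B2->F, B4->F, B5->T; hits B1=F, B2=F, B3=E, B4=F, B5=T
test 7 (c=3, h=5, q=2) fires B1->F, B3->E, B2->F, B4->F, B5->T; hits B1=F, B2=F, B3=E, B4=F, B5=T
union over the pool: B1=T, B1=F, B2=T, B2=F, B3=S, B3=E, B4=F, B5=T, B5=F, B6=T, B6=F
uncovered (1 of 12): B4=T
Answer: 1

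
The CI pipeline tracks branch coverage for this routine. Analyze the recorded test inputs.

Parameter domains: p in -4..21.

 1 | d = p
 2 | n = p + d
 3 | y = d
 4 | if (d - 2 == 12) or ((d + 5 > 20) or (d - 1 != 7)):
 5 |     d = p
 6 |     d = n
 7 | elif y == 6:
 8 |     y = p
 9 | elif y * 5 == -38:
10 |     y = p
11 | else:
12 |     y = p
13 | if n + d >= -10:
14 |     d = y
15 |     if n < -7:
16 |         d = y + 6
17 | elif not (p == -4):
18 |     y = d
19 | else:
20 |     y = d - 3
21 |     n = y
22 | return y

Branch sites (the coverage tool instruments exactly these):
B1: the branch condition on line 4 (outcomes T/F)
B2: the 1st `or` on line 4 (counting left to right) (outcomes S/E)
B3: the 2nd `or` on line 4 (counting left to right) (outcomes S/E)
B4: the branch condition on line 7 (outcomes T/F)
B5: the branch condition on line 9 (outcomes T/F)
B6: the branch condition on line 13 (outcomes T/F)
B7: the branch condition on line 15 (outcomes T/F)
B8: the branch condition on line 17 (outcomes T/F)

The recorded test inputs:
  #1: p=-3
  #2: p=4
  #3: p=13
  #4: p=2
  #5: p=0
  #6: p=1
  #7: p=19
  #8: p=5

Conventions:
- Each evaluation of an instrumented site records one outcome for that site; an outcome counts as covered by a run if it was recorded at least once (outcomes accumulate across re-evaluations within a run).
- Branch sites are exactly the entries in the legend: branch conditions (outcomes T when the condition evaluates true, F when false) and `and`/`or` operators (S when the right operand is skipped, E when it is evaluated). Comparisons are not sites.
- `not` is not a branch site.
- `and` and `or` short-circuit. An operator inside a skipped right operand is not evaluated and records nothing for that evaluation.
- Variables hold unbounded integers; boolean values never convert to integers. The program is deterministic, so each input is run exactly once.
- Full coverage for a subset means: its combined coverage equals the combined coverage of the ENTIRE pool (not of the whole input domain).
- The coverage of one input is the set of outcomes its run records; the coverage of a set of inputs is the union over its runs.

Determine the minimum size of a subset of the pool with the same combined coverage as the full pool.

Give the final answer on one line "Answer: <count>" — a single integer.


run #1 (p=-3) records B1=T, B2=E, B3=E, B6=F, B8=T
run #2 (p=4) records B1=T, B2=E, B3=E, B6=T, B7=F
run #3 (p=13) records B1=T, B2=E, B3=E, B6=T, B7=F
run #4 (p=2) records B1=T, B2=E, B3=E, B6=T, B7=F
run #5 (p=0) records B1=T, B2=E, B3=E, B6=T, B7=F
run #6 (p=1) records B1=T, B2=E, B3=E, B6=T, B7=F
run #7 (p=19) records B1=T, B2=E, B3=S, B6=T, B7=F
run #8 (p=5) records B1=T, B2=E, B3=E, B6=T, B7=F
together the pool reaches 8 outcomes: B1=T, B2=E, B3=S, B3=E, B6=T, B6=F, B7=F, B8=T
no size-1 subset reaches all 8 outcomes (best union: 5/8)
at size 2, {1, 7} reaches all 8 outcomes; every lexicographically earlier size-2 subset fails
Answer: 2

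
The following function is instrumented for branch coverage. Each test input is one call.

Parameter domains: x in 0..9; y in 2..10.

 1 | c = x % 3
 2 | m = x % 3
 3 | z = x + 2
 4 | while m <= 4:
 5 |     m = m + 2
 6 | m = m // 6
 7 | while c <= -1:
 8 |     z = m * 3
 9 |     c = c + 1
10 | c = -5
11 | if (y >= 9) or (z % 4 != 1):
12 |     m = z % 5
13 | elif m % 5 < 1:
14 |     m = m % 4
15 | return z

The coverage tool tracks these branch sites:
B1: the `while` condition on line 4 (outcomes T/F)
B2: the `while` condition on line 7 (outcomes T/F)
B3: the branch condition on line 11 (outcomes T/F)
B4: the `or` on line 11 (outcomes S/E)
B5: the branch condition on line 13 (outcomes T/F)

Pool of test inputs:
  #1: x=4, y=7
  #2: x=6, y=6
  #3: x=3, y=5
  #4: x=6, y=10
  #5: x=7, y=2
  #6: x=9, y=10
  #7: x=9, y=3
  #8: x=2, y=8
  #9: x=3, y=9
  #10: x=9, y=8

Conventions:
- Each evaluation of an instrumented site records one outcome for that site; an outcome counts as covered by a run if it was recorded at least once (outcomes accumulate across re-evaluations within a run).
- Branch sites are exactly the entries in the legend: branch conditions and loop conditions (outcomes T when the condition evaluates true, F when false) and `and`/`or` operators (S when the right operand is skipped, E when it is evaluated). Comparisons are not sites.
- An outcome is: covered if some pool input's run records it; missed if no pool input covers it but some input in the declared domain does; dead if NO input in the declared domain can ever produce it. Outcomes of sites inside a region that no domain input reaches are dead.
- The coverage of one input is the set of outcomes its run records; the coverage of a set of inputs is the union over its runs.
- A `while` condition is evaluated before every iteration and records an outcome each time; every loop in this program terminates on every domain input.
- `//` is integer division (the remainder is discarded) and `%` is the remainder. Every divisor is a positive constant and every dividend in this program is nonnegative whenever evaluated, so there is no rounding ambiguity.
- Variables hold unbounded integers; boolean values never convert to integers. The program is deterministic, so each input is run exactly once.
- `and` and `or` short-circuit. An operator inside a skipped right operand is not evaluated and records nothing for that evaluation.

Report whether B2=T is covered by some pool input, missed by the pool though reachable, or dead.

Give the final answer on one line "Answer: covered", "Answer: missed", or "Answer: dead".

no pool input records B2=T
checking all 90 inputs in the declared domain: B2=T is never recorded -> dead

Answer: dead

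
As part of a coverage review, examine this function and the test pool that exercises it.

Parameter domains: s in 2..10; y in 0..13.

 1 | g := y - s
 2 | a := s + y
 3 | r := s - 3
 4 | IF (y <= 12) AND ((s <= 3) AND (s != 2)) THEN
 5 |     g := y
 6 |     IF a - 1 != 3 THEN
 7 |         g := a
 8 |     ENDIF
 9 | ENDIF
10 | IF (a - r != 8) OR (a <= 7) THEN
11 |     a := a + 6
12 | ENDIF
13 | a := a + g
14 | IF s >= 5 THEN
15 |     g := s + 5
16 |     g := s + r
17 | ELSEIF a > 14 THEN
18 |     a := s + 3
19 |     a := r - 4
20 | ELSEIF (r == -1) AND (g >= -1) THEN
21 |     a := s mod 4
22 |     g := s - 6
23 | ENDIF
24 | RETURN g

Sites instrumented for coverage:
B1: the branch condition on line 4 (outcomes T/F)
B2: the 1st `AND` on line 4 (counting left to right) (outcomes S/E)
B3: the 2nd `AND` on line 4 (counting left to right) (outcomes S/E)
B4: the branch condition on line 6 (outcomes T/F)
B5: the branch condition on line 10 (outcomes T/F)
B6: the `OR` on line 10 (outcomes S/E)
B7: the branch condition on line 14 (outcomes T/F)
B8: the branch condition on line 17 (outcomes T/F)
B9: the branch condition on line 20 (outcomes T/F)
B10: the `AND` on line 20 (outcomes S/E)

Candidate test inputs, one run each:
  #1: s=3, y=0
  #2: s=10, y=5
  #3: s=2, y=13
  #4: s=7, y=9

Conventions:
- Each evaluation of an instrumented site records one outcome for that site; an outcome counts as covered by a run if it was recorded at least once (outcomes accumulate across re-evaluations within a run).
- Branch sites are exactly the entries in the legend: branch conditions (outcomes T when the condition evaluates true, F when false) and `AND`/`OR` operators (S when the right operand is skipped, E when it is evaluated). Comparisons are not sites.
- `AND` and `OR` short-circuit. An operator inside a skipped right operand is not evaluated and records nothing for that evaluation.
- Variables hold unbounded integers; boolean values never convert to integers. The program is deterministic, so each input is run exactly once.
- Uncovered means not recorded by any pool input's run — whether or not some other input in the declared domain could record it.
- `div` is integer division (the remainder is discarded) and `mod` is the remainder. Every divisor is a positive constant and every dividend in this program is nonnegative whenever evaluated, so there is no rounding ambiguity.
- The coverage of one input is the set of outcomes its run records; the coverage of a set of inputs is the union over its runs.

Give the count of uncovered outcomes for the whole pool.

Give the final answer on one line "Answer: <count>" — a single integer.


run #1 (s=3, y=0) runs B2->E, B3->E, B1->T, B4->T, B6->S, B5->T, B7->F, B8->F, B10->S, B9->F; records B1=T, B2=E, B3=E, B4=T, B5=T, B6=S, B7=F, B8=F, B9=F, B10=S
run #2 (s=10, y=5) runs B2->E, B3->S, B1->F, B6->E, B5->F, B7->T; records B1=F, B2=E, B3=S, B5=F, B6=E, B7=T
run #3 (s=2, y=13) runs B2->S, B1->F, B6->S, B5->T, B7->F, B8->T; records B1=F, B2=S, B5=T, B6=S, B7=F, B8=T
run #4 (s=7, y=9) runs B2->E, B3->S, B1->F, B6->S, B5->T, B7->T; records B1=F, B2=E, B3=S, B5=T, B6=S, B7=T
union over the pool: B1=T, B1=F, B2=S, B2=E, B3=S, B3=E, B4=T, B5=T, B5=F, B6=S, B6=E, B7=T, B7=F, B8=T, B8=F, B9=F, B10=S
uncovered (3 of 20): B4=F, B9=T, B10=E
Answer: 3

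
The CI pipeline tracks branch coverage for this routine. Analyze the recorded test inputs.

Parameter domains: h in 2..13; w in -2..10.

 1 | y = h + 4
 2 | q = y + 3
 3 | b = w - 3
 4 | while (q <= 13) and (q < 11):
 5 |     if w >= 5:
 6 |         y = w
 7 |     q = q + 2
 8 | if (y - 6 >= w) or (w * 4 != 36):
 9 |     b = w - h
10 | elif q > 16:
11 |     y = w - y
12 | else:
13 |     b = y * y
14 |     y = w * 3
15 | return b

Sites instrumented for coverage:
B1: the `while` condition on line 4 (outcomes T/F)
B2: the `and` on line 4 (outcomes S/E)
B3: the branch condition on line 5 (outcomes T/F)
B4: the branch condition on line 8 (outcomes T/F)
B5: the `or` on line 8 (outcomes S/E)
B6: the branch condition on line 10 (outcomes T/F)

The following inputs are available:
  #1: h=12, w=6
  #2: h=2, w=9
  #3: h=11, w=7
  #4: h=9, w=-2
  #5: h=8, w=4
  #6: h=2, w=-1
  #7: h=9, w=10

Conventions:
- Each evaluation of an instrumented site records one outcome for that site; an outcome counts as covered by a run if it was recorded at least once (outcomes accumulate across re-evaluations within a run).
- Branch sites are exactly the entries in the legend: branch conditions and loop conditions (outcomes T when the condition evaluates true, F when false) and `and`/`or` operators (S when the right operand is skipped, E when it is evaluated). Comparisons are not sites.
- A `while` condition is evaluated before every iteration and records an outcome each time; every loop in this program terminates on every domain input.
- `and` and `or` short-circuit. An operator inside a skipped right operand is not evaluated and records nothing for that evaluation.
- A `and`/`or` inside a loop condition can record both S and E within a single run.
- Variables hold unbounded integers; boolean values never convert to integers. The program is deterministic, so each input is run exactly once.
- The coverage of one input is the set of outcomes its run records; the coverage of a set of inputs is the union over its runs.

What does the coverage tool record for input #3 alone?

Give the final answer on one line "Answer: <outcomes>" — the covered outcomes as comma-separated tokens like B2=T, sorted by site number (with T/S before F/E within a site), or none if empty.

Simulating input #3 (h=11, w=7) step by step:
  B2->S, B1->F, B5->S, B4->T
distinct outcomes covered: B1=F, B2=S, B4=T, B5=S

Answer: B1=F, B2=S, B4=T, B5=S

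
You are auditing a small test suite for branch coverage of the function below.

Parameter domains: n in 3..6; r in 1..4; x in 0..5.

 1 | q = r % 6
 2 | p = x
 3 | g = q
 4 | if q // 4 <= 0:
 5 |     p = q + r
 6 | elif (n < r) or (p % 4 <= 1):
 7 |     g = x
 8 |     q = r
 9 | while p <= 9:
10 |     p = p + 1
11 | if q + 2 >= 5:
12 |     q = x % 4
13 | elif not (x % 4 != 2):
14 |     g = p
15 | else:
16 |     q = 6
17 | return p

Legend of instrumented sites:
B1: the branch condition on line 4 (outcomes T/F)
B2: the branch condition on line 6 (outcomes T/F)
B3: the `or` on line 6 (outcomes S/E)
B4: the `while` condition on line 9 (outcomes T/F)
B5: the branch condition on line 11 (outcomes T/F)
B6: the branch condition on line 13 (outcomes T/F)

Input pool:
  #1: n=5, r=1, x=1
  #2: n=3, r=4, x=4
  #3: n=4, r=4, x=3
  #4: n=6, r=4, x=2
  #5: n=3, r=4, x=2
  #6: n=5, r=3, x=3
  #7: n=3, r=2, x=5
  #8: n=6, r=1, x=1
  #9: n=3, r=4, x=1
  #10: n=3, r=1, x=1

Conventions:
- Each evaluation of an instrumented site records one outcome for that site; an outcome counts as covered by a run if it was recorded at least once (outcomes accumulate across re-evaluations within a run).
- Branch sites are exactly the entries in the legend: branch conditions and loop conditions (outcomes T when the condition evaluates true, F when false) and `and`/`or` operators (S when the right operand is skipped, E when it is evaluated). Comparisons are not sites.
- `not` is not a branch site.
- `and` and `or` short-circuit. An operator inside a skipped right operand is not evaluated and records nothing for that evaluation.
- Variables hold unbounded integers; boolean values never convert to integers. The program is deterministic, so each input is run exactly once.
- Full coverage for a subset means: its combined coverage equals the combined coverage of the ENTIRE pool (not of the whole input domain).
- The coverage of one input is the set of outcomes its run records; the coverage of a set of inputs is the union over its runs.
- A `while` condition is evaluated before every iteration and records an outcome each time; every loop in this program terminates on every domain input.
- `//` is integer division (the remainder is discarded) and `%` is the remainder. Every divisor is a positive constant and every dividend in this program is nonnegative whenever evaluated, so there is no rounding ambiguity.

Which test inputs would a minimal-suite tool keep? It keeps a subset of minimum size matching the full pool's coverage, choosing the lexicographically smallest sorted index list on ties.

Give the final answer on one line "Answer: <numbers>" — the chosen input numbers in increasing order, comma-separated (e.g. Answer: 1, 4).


test 1 (n=5, r=1, x=1) fires B1->T, B4->T, B4->T, B4->T, B4->T, B4->T, B4->T, B4->T, B4->T, B4->F, B5->F, B6->F; hits B1=T, B4=T, B4=F, B5=F, B6=F
test 2 (n=3, r=4, x=4) fires B1->F, B3->S, B2->T, B4->T, B4->T, B4->T, B4->T, B4->T, B4->T, B4->F, B5->T; hits B1=F, B2=T, B3=S, B4=T, B4=F, B5=T
test 3 (n=4, r=4, x=3) fires B1->F, B3->E, B2->F, B4->T, B4->T, B4->T, B4->T, B4->T, B4->T, B4->T, B4->F, B5->T; hits B1=F, B2=F, B3=E, B4=T, B4=F, B5=T
test 4 (n=6, r=4, x=2) fires B1->F, B3->E, B2->F, B4->T, B4->T, B4->T, B4->T, B4->T, B4->T, B4->T, B4->T, B4->F, B5->T; hits B1=F, B2=F, B3=E, B4=T, B4=F, B5=T
test 5 (n=3, r=4, x=2) fires B1->F, B3->S, B2->T, B4->T, B4->T, B4->T, B4->T, B4->T, B4->T, B4->T, B4->T, B4->F, B5->T; hits B1=F, B2=T, B3=S, B4=T, B4=F, B5=T
test 6 (n=5, r=3, x=3) fires B1->T, B4->T, B4->T, B4->T, B4->T, B4->F, B5->T; hits B1=T, B4=T, B4=F, B5=T
test 7 (n=3, r=2, x=5) fires B1->T, B4->T, B4->T, B4->T, B4->T, B4->T, B4->T, B4->F, B5->F, B6->F; hits B1=T, B4=T, B4=F, B5=F, B6=F
test 8 (n=6, r=1, x=1) fires B1->T, B4->T, B4->T, B4->T, B4->T, B4->T, B4->T, B4->T, B4->T, B4->F, B5->F, B6->F; hits B1=T, B4=T, B4=F, B5=F, B6=F
test 9 (n=3, r=4, x=1) fires B1->F, B3->S, B2->T, B4->T, B4->T, B4->T, B4->T, B4->T, B4->T, B4->T, B4->T, B4->T, B4->F, B5->T; hits B1=F, B2=T, B3=S, B4=T, B4=F, B5=T
test 10 (n=3, r=1, x=1) fires B1->T, B4->T, B4->T, B4->T, B4->T, B4->T, B4->T, B4->T, B4->T, B4->F, B5->F, B6->F; hits B1=T, B4=T, B4=F, B5=F, B6=F
pool-wide coverage (11 outcomes): B1=T, B1=F, B2=T, B2=F, B3=S, B3=E, B4=T, B4=F, B5=T, B5=F, B6=F
size 1 is not enough: best union over all size-1 subsets is 6/11
size 2 is not enough: best union over all size-2 subsets is 9/11
inputs {1, 2, 3} (size 3) cover everything; no size-3 subset with a lexicographically smaller index list covers all 11
Answer: 1, 2, 3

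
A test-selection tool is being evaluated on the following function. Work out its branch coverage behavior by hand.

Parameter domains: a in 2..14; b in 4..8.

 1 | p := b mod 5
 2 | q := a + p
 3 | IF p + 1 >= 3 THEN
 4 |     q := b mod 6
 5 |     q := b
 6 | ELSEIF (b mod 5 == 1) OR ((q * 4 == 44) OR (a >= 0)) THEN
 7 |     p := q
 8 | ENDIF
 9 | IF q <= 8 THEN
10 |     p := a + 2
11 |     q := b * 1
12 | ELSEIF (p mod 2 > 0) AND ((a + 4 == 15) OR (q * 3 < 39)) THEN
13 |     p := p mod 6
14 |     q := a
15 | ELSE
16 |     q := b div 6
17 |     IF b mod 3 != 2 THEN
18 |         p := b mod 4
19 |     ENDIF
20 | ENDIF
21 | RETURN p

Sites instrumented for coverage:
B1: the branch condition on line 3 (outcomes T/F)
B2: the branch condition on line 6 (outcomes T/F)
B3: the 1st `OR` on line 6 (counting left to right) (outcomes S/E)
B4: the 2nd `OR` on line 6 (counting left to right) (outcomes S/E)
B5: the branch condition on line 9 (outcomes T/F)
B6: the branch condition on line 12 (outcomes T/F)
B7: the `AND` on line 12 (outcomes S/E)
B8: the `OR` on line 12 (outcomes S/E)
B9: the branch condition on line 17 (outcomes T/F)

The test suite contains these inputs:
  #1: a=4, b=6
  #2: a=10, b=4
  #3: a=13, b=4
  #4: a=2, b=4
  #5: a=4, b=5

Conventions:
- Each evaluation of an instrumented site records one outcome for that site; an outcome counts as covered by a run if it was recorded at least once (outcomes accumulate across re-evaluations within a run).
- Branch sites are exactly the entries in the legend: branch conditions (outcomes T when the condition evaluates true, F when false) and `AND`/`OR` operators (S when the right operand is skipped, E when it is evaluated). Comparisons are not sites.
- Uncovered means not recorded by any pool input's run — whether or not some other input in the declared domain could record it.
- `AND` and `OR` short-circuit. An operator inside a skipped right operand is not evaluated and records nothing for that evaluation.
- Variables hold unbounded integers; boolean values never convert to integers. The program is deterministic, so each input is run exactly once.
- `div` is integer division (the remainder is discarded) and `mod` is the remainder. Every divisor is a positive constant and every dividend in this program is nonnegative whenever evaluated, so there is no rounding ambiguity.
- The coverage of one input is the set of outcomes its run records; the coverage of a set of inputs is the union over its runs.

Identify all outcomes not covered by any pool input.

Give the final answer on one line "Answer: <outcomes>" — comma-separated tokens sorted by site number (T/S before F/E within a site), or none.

#1 (a=4, b=6) -> covered: B1=F, B2=T, B3=S, B5=T
#2 (a=10, b=4) -> covered: B1=T, B5=T
#3 (a=13, b=4) -> covered: B1=T, B5=T
#4 (a=2, b=4) -> covered: B1=T, B5=T
#5 (a=4, b=5) -> covered: B1=F, B2=T, B3=E, B4=E, B5=T
union over the pool: B1=T, B1=F, B2=T, B3=S, B3=E, B4=E, B5=T
uncovered (11 of 18): B2=F, B4=S, B5=F, B6=T, B6=F, B7=S, B7=E, B8=S, B8=E, B9=T, B9=F

Answer: B2=F, B4=S, B5=F, B6=T, B6=F, B7=S, B7=E, B8=S, B8=E, B9=T, B9=F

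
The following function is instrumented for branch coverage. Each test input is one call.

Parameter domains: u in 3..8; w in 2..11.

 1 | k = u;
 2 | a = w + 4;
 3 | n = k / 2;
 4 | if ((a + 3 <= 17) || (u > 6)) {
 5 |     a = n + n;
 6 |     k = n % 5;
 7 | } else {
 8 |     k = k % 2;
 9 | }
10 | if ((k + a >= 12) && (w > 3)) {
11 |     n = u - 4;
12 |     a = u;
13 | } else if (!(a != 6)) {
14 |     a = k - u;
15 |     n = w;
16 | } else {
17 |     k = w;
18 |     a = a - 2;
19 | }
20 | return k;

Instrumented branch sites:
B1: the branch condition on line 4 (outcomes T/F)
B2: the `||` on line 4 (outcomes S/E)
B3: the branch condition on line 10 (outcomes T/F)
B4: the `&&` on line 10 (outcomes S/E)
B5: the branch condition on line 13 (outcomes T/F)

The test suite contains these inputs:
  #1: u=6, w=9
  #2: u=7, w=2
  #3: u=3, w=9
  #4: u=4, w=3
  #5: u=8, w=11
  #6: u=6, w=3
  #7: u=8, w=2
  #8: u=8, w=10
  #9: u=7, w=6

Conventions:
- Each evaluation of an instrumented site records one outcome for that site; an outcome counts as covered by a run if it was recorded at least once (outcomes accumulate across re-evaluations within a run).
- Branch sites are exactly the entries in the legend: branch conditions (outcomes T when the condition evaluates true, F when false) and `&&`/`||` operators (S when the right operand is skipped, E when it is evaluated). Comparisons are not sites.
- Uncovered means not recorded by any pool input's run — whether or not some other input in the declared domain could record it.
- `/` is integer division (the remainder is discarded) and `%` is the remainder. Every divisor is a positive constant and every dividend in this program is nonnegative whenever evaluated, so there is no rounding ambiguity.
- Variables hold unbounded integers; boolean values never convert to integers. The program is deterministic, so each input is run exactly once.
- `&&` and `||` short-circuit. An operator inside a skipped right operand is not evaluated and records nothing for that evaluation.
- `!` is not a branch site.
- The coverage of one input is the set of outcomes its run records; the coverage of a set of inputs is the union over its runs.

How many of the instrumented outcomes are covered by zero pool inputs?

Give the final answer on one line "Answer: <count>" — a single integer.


input #1, u=6, w=9: events B2->S, B1->T, B4->S, B3->F, B5->T; outcomes B1=T, B2=S, B3=F, B4=S, B5=T
input #2, u=7, w=2: events B2->S, B1->T, B4->S, B3->F, B5->T; outcomes B1=T, B2=S, B3=F, B4=S, B5=T
input #3, u=3, w=9: events B2->S, B1->T, B4->S, B3->F, B5->F; outcomes B1=T, B2=S, B3=F, B4=S, B5=F
input #4, u=4, w=3: events B2->S, B1->T, B4->S, B3->F, B5->F; outcomes B1=T, B2=S, B3=F, B4=S, B5=F
input #5, u=8, w=11: events B2->E, B1->T, B4->E, B3->T; outcomes B1=T, B2=E, B3=T, B4=E
input #6, u=6, w=3: events B2->S, B1->T, B4->S, B3->F, B5->T; outcomes B1=T, B2=S, B3=F, B4=S, B5=T
input #7, u=8, w=2: events B2->S, B1->T, B4->E, B3->F, B5->F; outcomes B1=T, B2=S, B3=F, B4=E, B5=F
input #8, u=8, w=10: events B2->S, B1->T, B4->E, B3->T; outcomes B1=T, B2=S, B3=T, B4=E
input #9, u=7, w=6: events B2->S, B1->T, B4->S, B3->F, B5->T; outcomes B1=T, B2=S, B3=F, B4=S, B5=T
union over the pool: B1=T, B2=S, B2=E, B3=T, B3=F, B4=S, B4=E, B5=T, B5=F
uncovered (1 of 10): B1=F
Answer: 1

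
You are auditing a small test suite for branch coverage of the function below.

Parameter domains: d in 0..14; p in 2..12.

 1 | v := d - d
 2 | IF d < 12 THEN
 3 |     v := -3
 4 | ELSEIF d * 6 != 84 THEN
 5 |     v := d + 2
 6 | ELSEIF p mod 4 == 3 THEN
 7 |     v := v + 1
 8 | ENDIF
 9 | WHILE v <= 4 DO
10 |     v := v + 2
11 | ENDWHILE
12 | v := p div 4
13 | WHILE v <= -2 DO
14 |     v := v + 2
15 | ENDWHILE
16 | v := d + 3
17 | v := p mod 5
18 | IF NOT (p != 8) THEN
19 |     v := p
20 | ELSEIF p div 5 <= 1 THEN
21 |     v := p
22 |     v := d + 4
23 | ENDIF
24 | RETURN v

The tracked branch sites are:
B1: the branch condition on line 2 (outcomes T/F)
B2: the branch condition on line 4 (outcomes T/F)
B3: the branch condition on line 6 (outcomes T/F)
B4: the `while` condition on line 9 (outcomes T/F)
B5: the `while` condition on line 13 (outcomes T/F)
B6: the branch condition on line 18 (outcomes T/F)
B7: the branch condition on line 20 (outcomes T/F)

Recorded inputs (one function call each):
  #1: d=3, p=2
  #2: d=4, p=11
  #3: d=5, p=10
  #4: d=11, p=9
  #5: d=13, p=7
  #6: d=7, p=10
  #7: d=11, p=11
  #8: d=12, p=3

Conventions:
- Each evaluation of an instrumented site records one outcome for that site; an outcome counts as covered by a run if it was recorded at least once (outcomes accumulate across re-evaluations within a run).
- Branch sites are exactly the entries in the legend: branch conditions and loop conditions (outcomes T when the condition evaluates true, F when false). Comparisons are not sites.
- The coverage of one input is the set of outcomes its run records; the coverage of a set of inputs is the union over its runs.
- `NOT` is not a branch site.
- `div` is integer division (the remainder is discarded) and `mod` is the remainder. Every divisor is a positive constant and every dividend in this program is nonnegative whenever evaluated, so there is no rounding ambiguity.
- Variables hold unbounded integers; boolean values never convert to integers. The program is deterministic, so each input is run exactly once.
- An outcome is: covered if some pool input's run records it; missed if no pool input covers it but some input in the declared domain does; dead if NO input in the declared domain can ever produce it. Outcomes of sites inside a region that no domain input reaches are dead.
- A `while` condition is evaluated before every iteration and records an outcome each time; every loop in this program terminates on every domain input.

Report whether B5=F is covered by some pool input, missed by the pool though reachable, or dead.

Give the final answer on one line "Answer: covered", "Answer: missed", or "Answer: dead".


B5=F is recorded by pool input(s) 1, 2, 3, 4, 5, 6, 7, 8 -> covered
Answer: covered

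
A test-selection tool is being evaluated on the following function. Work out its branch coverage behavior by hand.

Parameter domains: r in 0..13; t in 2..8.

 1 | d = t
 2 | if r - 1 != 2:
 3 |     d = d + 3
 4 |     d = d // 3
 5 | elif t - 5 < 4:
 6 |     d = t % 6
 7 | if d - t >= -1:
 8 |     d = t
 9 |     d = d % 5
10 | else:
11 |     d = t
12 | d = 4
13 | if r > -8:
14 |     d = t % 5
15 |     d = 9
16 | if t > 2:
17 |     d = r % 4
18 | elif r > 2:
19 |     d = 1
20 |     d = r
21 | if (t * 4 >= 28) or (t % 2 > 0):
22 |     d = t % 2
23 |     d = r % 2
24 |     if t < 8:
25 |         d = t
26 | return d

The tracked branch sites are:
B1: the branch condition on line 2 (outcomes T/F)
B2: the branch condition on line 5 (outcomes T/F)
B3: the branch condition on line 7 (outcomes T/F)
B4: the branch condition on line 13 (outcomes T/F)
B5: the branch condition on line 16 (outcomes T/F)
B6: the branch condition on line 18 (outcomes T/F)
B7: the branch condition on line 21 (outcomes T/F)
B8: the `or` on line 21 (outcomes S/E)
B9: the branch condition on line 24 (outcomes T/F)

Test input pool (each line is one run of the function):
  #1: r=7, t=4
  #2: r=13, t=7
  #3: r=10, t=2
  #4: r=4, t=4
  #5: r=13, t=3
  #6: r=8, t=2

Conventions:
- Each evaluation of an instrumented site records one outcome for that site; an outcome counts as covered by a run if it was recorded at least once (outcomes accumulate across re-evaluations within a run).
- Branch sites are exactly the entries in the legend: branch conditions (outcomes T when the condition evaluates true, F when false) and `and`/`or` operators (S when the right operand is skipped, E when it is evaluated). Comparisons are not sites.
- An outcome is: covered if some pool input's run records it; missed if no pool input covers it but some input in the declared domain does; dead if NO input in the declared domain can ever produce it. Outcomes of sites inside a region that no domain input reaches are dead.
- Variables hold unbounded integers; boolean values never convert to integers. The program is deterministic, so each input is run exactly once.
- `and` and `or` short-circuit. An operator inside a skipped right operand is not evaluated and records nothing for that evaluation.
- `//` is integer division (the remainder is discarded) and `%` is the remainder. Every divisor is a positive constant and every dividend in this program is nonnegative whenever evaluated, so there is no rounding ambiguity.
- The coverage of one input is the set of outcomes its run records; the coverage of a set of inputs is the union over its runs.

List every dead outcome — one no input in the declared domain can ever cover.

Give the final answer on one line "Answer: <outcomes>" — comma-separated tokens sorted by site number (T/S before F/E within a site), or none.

running all 98 domain inputs and tallying outcomes:
  B2=F: zero occurrences over every domain input -> dead
  B4=F: zero occurrences over every domain input -> dead
  reachable outcomes have witnesses, e.g. B1=T (e.g. r=0, t=2), B1=F (e.g. r=3, t=2), B2=T (e.g. r=3, t=2), B3=T (e.g. r=0, t=2)

Answer: B2=F, B4=F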